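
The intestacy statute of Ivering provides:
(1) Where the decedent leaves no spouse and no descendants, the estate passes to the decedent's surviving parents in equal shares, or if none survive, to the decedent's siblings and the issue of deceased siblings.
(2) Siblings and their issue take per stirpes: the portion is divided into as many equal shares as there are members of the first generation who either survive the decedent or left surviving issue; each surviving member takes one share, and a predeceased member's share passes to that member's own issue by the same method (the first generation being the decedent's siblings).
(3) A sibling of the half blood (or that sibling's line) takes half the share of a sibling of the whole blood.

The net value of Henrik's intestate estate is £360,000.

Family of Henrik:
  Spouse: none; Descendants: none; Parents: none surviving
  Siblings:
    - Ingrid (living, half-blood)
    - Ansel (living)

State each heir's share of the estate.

The entire £360,000 passes to the siblings and their issue.
Counting each half-blood sibling's line as half a unit, there are 3/2 units in £360,000, so one unit is £240,000. Whole-blood lines (Ansel) take £240,000 each; half-blood lines (Ingrid) take £120,000 each.

Ingrid: £120,000; Ansel: £240,000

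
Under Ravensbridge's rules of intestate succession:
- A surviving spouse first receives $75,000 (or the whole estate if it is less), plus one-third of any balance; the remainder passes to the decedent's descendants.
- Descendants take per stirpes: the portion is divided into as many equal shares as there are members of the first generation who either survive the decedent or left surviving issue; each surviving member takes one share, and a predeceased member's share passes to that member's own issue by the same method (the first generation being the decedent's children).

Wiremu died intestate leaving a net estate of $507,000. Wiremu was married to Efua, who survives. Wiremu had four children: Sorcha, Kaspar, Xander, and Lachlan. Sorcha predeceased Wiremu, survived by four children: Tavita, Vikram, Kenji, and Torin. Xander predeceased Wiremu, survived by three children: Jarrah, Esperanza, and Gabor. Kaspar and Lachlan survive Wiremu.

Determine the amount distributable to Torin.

Torin receives $18,000.

Efua first takes $75,000, leaving a balance of $432,000. Efua then takes one-third of the balance ($144,000), for a total of $219,000. The remaining $288,000 passes to the descendants.
The descendants' portion ($288,000) is divided into 4 shares of $72,000: Kaspar and Lachlan each take $72,000; Sorcha's $72,000 share passes to Sorcha's issue; Xander's $72,000 share passes to Xander's issue.
Sorcha's share ($72,000) is divided into 4 shares of $18,000: Tavita, Vikram, Kenji, and Torin each take $18,000.
Xander's share ($72,000) is divided into 3 shares of $24,000: Jarrah, Esperanza, and Gabor each take $24,000.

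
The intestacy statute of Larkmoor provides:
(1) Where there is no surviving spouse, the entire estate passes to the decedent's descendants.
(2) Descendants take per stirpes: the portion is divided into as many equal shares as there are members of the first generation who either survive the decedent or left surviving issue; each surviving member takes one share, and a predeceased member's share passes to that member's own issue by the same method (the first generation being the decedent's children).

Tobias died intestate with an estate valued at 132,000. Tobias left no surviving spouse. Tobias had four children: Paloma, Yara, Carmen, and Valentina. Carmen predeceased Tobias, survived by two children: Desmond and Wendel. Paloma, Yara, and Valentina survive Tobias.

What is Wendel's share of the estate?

The entire 132,000 passes to the descendants.
That amount (132,000) is divided into 4 shares of 33,000: Paloma, Yara, and Valentina each take 33,000; Carmen's 33,000 share passes to Carmen's issue.
Carmen's share (33,000) is divided into 2 shares of 16,500: Desmond and Wendel each take 16,500.

Wendel receives 16,500.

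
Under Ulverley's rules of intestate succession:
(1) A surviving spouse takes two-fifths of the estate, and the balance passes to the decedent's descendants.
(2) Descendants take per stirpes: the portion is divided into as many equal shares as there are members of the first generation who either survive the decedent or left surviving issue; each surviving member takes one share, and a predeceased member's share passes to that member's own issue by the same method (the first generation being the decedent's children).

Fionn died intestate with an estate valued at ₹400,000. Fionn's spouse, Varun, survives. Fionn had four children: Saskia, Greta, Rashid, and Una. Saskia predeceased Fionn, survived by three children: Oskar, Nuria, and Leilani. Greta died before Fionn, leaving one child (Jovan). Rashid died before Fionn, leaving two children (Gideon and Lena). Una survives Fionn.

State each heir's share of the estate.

Varun takes two-fifths of ₹400,000 = ₹160,000. The remaining ₹240,000 passes to the descendants.
The descendants' portion (₹240,000) is divided into 4 shares of ₹60,000: Una takes ₹60,000; Saskia's ₹60,000 share passes to Saskia's issue; Greta's ₹60,000 share passes to Greta's issue; Rashid's ₹60,000 share passes to Rashid's issue.
Saskia's share (₹60,000) is divided into 3 shares of ₹20,000: Oskar, Nuria, and Leilani each take ₹20,000.
Greta's share (₹60,000) passes entirely to Jovan.
Rashid's share (₹60,000) is divided into 2 shares of ₹30,000: Gideon and Lena each take ₹30,000.

Varun: ₹160,000; Oskar: ₹20,000; Nuria: ₹20,000; Leilani: ₹20,000; Jovan: ₹60,000; Gideon: ₹30,000; Lena: ₹30,000; Una: ₹60,000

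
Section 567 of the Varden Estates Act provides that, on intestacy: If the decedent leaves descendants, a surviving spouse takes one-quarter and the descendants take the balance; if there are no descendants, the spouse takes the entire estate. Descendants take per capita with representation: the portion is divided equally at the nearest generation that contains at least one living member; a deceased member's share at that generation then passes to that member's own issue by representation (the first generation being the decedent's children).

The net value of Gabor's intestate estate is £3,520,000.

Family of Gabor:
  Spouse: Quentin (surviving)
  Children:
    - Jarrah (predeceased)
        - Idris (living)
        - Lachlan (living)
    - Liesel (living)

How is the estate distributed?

Quentin: £880,000; Idris: £660,000; Lachlan: £660,000; Liesel: £1,320,000

Quentin takes one-quarter of £3,520,000 = £880,000. The remaining £2,640,000 passes to the descendants.
The descendants' portion (£2,640,000) is divided into 2 shares of £1,320,000: Liesel takes £1,320,000; Jarrah's £1,320,000 share passes to Jarrah's issue.
Jarrah's share (£1,320,000) is divided into 2 shares of £660,000: Idris and Lachlan each take £660,000.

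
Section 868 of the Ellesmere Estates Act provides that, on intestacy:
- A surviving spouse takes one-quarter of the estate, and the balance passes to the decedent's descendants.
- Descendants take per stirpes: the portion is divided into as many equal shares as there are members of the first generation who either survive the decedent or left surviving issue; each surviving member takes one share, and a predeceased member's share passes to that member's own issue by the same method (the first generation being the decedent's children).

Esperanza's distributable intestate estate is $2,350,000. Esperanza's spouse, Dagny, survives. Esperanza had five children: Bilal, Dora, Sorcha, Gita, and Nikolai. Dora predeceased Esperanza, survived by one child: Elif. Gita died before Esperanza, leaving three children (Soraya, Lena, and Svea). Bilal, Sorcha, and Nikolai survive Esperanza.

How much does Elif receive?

Elif receives $352,500.

Dagny takes one-quarter of $2,350,000 = $587,500. The remaining $1,762,500 passes to the descendants.
The descendants' portion ($1,762,500) is divided into 5 shares of $352,500: Bilal, Sorcha, and Nikolai each take $352,500; Dora's $352,500 share passes to Dora's issue; Gita's $352,500 share passes to Gita's issue.
Dora's share ($352,500) passes entirely to Elif.
Gita's share ($352,500) is divided into 3 shares of $117,500: Soraya, Lena, and Svea each take $117,500.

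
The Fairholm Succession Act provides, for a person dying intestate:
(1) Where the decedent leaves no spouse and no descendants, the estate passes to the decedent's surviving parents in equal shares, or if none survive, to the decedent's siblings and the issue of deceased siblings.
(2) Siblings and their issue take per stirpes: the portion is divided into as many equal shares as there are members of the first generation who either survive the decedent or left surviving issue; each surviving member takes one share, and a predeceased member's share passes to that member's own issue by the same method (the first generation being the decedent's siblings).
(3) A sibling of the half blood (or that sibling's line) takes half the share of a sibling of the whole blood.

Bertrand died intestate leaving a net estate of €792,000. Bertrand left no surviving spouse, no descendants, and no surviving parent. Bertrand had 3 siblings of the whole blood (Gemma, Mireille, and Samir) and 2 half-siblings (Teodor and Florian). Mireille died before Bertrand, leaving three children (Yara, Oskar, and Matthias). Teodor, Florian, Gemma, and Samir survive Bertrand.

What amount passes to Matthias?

The entire €792,000 passes to the siblings and their issue.
Counting each half-blood sibling's line as half a unit, there are 4 units in €792,000, so one unit is €198,000. Whole-blood lines (Gemma, Mireille, and Samir) take €198,000 each; half-blood lines (Teodor and Florian) take €99,000 each.
Mireille's share (€198,000) is divided into 3 shares of €66,000: Yara, Oskar, and Matthias each take €66,000.

Matthias receives €66,000.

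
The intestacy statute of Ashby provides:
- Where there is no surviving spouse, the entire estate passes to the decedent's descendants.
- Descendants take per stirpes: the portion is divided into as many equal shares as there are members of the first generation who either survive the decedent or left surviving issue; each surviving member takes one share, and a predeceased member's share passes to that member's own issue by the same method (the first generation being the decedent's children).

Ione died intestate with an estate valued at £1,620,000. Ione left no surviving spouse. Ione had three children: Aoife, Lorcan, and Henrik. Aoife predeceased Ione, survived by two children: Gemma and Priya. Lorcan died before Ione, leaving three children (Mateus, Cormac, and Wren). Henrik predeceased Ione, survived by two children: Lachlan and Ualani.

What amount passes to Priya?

Priya receives £270,000.

The entire £1,620,000 passes to the descendants.
That amount (£1,620,000) is divided into 3 shares of £540,000: Aoife's £540,000 share passes to Aoife's issue; Lorcan's £540,000 share passes to Lorcan's issue; Henrik's £540,000 share passes to Henrik's issue.
Aoife's share (£540,000) is divided into 2 shares of £270,000: Gemma and Priya each take £270,000.
Lorcan's share (£540,000) is divided into 3 shares of £180,000: Mateus, Cormac, and Wren each take £180,000.
Henrik's share (£540,000) is divided into 2 shares of £270,000: Lachlan and Ualani each take £270,000.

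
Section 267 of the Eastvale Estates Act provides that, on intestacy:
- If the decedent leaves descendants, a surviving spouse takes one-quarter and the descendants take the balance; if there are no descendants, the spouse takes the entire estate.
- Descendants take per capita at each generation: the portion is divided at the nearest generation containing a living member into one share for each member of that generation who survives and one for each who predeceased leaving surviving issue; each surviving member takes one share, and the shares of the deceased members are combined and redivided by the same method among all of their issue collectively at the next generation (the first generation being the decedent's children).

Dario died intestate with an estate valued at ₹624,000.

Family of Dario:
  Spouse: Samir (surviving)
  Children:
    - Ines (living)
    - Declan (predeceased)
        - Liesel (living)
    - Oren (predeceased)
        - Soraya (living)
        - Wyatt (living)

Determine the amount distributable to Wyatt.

Samir takes one-quarter of ₹624,000 = ₹156,000. The remaining ₹468,000 passes to the descendants.
The descendants' portion (₹468,000) is divided at the children's generation into 3 shares of ₹156,000. Ines takes ₹156,000. The 2 shares of the deceased (Declan and Oren) are combined into a pool of ₹312,000.
That pool (₹312,000) is divided at the grandchildren's generation equally among Liesel, Soraya, and Wyatt: ₹104,000 each.

Wyatt receives ₹104,000.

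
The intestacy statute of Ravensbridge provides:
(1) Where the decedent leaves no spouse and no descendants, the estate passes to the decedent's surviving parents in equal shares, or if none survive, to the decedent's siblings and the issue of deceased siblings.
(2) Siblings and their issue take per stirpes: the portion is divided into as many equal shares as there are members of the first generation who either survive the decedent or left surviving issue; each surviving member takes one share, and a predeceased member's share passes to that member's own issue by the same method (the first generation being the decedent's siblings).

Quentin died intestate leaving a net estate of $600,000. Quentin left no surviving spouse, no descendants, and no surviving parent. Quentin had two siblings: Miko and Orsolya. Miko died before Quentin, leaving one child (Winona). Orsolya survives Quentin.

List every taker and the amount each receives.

Winona: $300,000; Orsolya: $300,000

The entire $600,000 passes to the siblings and their issue.
That amount ($600,000) is divided into 2 shares of $300,000: Orsolya takes $300,000; Miko's $300,000 share passes to Miko's issue.
Miko's share ($300,000) passes entirely to Winona.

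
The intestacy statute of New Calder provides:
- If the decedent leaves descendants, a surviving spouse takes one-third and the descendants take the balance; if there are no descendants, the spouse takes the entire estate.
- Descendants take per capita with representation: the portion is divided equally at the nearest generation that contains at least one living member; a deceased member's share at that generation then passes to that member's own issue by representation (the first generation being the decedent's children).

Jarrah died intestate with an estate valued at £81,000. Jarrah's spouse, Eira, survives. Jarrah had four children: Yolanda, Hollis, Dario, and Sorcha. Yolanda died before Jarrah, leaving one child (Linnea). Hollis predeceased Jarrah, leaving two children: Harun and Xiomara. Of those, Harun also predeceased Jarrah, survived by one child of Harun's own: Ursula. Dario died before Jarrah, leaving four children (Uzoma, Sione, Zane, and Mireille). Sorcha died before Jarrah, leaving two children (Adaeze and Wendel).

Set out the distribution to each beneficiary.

Eira takes one-third of £81,000 = £27,000. The remaining £54,000 passes to the descendants.
No child survives, so the initial division is made at the grandchildren's generation.
The descendants' portion (£54,000) is divided into 9 shares of £6,000: Linnea, Xiomara, Uzoma, Sione, Zane, Mireille, Adaeze, and Wendel each take £6,000; Harun's £6,000 share passes to Harun's issue.
Harun's share (£6,000) passes entirely to Ursula.

Eira: £27,000; Linnea: £6,000; Ursula: £6,000; Xiomara: £6,000; Uzoma: £6,000; Sione: £6,000; Zane: £6,000; Mireille: £6,000; Adaeze: £6,000; Wendel: £6,000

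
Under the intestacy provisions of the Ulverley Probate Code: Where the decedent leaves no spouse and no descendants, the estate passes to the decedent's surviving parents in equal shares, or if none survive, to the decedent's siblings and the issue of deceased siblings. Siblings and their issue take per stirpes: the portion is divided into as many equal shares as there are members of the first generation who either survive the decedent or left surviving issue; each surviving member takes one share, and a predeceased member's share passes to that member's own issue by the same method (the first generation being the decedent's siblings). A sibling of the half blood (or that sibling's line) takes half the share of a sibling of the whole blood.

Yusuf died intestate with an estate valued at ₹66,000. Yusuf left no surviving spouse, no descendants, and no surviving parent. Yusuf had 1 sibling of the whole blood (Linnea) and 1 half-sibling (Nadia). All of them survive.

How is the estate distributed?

Nadia: ₹22,000; Linnea: ₹44,000

The entire ₹66,000 passes to the siblings and their issue.
Counting each half-blood sibling's line as half a unit, there are 3/2 units in ₹66,000, so one unit is ₹44,000. Whole-blood lines (Linnea) take ₹44,000 each; half-blood lines (Nadia) take ₹22,000 each.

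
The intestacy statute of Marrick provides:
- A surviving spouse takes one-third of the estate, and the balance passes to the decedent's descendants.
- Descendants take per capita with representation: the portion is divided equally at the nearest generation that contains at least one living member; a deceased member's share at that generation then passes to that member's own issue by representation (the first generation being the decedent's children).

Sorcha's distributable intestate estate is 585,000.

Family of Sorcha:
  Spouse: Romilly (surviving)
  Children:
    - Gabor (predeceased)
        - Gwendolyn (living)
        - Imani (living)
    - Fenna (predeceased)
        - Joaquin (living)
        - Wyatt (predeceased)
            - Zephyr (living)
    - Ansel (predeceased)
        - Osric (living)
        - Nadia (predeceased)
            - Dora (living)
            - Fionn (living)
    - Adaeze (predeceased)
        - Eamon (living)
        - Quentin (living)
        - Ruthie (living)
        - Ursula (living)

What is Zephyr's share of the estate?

Zephyr receives 39,000.

Romilly takes one-third of 585,000 = 195,000. The remaining 390,000 passes to the descendants.
No child survives, so the initial division is made at the grandchildren's generation.
The descendants' portion (390,000) is divided into 10 shares of 39,000: Gwendolyn, Imani, Joaquin, Osric, Eamon, Quentin, Ruthie, and Ursula each take 39,000; Wyatt's 39,000 share passes to Wyatt's issue; Nadia's 39,000 share passes to Nadia's issue.
Wyatt's share (39,000) passes entirely to Zephyr.
Nadia's share (39,000) is divided into 2 shares of 19,500: Dora and Fionn each take 19,500.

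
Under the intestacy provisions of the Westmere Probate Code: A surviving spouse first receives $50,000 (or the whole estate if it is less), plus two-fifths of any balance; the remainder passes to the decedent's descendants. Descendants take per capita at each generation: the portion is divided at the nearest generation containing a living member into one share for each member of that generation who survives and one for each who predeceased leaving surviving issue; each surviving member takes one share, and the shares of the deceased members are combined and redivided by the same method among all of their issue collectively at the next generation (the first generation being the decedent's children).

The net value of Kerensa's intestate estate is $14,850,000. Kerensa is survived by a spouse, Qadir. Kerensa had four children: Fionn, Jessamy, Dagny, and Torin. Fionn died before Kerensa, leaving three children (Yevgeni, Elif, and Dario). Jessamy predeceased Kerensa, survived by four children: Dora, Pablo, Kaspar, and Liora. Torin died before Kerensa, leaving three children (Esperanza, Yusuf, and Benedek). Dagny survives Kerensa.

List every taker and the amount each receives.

Qadir first takes $50,000, leaving a balance of $14,800,000. Qadir then takes two-fifths of the balance ($5,920,000), for a total of $5,970,000. The remaining $8,880,000 passes to the descendants.
The descendants' portion ($8,880,000) is divided at the children's generation into 4 shares of $2,220,000. Dagny takes $2,220,000. The 3 shares of the deceased (Fionn, Jessamy, and Torin) are combined into a pool of $6,660,000.
That pool ($6,660,000) is divided at the grandchildren's generation equally among Yevgeni, Elif, Dario, Dora, Pablo, Kaspar, Liora, Esperanza, Yusuf, and Benedek: $666,000 each.

Qadir: $5,970,000; Yevgeni: $666,000; Elif: $666,000; Dario: $666,000; Dora: $666,000; Pablo: $666,000; Kaspar: $666,000; Liora: $666,000; Dagny: $2,220,000; Esperanza: $666,000; Yusuf: $666,000; Benedek: $666,000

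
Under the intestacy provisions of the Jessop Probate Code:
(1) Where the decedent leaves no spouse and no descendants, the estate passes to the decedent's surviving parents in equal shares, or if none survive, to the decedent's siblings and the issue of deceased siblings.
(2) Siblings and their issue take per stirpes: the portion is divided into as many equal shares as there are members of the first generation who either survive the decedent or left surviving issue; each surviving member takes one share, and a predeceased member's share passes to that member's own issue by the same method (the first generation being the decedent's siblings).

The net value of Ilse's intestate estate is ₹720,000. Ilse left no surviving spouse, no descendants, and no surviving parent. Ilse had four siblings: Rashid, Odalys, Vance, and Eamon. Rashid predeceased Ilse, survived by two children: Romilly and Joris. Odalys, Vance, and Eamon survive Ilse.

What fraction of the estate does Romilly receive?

Romilly receives 1/8 of the estate.

The entire ₹720,000 passes to the siblings and their issue.
That amount (₹720,000) is divided into 4 shares of ₹180,000: Odalys, Vance, and Eamon each take ₹180,000; Rashid's ₹180,000 share passes to Rashid's issue.
Rashid's share (₹180,000) is divided into 2 shares of ₹90,000: Romilly and Joris each take ₹90,000.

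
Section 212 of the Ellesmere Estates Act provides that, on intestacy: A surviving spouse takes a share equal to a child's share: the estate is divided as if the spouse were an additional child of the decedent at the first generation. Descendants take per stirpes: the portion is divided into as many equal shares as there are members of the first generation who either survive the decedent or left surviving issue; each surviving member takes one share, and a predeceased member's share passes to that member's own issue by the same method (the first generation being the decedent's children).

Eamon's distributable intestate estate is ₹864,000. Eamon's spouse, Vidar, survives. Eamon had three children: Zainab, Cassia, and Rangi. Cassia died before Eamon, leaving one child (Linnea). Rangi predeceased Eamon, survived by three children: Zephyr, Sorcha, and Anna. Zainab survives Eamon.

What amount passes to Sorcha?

Sorcha receives ₹72,000.

The spouse counts as an additional share at the children's level, so there are 4 primary shares of ₹216,000. Vidar takes one such share (₹216,000).
The children's combined portion (₹648,000) is divided into 3 shares of ₹216,000: Zainab takes ₹216,000; Cassia's ₹216,000 share passes to Cassia's issue; Rangi's ₹216,000 share passes to Rangi's issue.
Cassia's share (₹216,000) passes entirely to Linnea.
Rangi's share (₹216,000) is divided into 3 shares of ₹72,000: Zephyr, Sorcha, and Anna each take ₹72,000.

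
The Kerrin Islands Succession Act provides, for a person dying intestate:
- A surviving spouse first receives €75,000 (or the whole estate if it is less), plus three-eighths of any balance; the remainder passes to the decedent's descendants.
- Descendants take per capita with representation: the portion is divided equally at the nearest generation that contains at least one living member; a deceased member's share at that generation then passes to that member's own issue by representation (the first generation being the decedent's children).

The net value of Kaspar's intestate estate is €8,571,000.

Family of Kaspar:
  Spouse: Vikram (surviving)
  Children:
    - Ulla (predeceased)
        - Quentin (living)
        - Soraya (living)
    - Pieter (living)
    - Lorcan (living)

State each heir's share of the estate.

Vikram: €3,261,000; Quentin: €885,000; Soraya: €885,000; Pieter: €1,770,000; Lorcan: €1,770,000

Vikram first takes €75,000, leaving a balance of €8,496,000. Vikram then takes three-eighths of the balance (€3,186,000), for a total of €3,261,000. The remaining €5,310,000 passes to the descendants.
The descendants' portion (€5,310,000) is divided into 3 shares of €1,770,000: Pieter and Lorcan each take €1,770,000; Ulla's €1,770,000 share passes to Ulla's issue.
Ulla's share (€1,770,000) is divided into 2 shares of €885,000: Quentin and Soraya each take €885,000.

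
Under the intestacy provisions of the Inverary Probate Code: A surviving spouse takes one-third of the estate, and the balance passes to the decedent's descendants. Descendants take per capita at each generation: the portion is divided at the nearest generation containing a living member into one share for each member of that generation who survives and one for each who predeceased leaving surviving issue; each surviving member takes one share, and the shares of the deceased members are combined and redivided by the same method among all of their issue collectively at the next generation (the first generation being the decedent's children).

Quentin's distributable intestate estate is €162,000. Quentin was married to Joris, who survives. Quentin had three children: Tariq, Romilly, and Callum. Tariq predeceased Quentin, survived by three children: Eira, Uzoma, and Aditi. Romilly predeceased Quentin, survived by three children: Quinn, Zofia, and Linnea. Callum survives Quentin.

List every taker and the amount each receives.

Joris takes one-third of €162,000 = €54,000. The remaining €108,000 passes to the descendants.
The descendants' portion (€108,000) is divided at the children's generation into 3 shares of €36,000. Callum takes €36,000. The 2 shares of the deceased (Tariq and Romilly) are combined into a pool of €72,000.
That pool (€72,000) is divided at the grandchildren's generation equally among Eira, Uzoma, Aditi, Quinn, Zofia, and Linnea: €12,000 each.

Joris: €54,000; Eira: €12,000; Uzoma: €12,000; Aditi: €12,000; Quinn: €12,000; Zofia: €12,000; Linnea: €12,000; Callum: €36,000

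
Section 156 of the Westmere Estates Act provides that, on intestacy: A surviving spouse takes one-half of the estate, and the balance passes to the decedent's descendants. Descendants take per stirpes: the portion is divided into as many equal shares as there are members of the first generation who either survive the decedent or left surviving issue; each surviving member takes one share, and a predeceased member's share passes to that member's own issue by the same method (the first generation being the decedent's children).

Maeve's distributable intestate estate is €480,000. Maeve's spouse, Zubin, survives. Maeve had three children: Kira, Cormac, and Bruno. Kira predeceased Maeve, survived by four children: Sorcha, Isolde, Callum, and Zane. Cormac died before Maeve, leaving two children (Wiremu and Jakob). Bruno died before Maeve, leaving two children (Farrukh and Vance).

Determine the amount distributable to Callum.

Zubin takes one-half of €480,000 = €240,000. The remaining €240,000 passes to the descendants.
The descendants' portion (€240,000) is divided into 3 shares of €80,000: Kira's €80,000 share passes to Kira's issue; Cormac's €80,000 share passes to Cormac's issue; Bruno's €80,000 share passes to Bruno's issue.
Kira's share (€80,000) is divided into 4 shares of €20,000: Sorcha, Isolde, Callum, and Zane each take €20,000.
Cormac's share (€80,000) is divided into 2 shares of €40,000: Wiremu and Jakob each take €40,000.
Bruno's share (€80,000) is divided into 2 shares of €40,000: Farrukh and Vance each take €40,000.

Callum receives €20,000.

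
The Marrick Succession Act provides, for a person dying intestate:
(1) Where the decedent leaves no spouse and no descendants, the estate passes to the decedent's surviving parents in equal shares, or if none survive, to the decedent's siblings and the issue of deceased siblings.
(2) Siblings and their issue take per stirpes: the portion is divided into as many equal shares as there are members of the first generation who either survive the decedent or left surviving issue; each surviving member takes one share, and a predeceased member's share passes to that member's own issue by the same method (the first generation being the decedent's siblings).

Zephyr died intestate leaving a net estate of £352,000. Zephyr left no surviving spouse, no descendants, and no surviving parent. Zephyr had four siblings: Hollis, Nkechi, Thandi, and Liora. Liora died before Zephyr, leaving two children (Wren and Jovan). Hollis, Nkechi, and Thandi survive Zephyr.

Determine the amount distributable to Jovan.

The entire £352,000 passes to the siblings and their issue.
That amount (£352,000) is divided into 4 shares of £88,000: Hollis, Nkechi, and Thandi each take £88,000; Liora's £88,000 share passes to Liora's issue.
Liora's share (£88,000) is divided into 2 shares of £44,000: Wren and Jovan each take £44,000.

Jovan receives £44,000.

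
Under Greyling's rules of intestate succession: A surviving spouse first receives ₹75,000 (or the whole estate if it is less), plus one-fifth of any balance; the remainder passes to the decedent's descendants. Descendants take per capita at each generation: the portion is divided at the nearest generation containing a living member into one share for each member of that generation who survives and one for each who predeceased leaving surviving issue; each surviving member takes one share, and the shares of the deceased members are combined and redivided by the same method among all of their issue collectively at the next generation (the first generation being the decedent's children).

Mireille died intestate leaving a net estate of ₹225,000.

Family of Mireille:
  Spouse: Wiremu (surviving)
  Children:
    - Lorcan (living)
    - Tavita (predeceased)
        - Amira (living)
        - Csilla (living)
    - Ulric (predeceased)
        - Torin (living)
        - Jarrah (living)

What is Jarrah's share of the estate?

Jarrah receives ₹20,000.

Wiremu first takes ₹75,000, leaving a balance of ₹150,000. Wiremu then takes one-fifth of the balance (₹30,000), for a total of ₹105,000. The remaining ₹120,000 passes to the descendants.
The descendants' portion (₹120,000) is divided at the children's generation into 3 shares of ₹40,000. Lorcan takes ₹40,000. The 2 shares of the deceased (Tavita and Ulric) are combined into a pool of ₹80,000.
That pool (₹80,000) is divided at the grandchildren's generation equally among Amira, Csilla, Torin, and Jarrah: ₹20,000 each.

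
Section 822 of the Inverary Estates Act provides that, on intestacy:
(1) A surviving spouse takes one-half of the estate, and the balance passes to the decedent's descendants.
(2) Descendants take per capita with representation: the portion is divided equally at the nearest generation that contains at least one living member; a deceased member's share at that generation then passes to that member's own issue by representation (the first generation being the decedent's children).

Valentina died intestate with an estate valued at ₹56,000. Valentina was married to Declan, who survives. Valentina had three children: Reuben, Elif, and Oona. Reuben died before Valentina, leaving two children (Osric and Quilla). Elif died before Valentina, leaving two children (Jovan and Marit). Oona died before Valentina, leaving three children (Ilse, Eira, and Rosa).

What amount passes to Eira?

Eira receives ₹4,000.

Declan takes one-half of ₹56,000 = ₹28,000. The remaining ₹28,000 passes to the descendants.
No child survives, so the initial division is made at the grandchildren's generation.
The descendants' portion (₹28,000) is divided into 7 shares of ₹4,000: Osric, Quilla, Jovan, Marit, Ilse, Eira, and Rosa each take ₹4,000.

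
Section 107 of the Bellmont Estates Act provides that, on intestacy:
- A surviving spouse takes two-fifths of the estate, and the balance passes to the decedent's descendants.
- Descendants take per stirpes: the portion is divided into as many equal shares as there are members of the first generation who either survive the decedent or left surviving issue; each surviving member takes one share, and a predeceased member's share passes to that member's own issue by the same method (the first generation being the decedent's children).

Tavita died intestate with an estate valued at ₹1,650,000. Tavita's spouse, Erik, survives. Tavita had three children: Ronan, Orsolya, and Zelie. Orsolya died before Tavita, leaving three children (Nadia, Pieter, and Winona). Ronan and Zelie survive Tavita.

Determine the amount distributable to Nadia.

Nadia receives ₹110,000.

Erik takes two-fifths of ₹1,650,000 = ₹660,000. The remaining ₹990,000 passes to the descendants.
The descendants' portion (₹990,000) is divided into 3 shares of ₹330,000: Ronan and Zelie each take ₹330,000; Orsolya's ₹330,000 share passes to Orsolya's issue.
Orsolya's share (₹330,000) is divided into 3 shares of ₹110,000: Nadia, Pieter, and Winona each take ₹110,000.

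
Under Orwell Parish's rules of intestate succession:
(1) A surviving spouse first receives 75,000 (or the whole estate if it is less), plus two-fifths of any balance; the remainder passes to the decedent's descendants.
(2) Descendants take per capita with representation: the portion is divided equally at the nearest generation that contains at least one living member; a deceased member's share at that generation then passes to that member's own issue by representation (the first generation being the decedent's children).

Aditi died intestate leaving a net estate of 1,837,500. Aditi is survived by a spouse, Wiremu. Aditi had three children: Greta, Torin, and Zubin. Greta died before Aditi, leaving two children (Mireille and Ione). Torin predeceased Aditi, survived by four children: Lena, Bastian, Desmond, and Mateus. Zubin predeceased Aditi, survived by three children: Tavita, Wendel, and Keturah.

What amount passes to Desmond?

Desmond receives 117,500.

Wiremu first takes 75,000, leaving a balance of 1,762,500. Wiremu then takes two-fifths of the balance (705,000), for a total of 780,000. The remaining 1,057,500 passes to the descendants.
No child survives, so the initial division is made at the grandchildren's generation.
The descendants' portion (1,057,500) is divided into 9 shares of 117,500: Mireille, Ione, Lena, Bastian, Desmond, Mateus, Tavita, Wendel, and Keturah each take 117,500.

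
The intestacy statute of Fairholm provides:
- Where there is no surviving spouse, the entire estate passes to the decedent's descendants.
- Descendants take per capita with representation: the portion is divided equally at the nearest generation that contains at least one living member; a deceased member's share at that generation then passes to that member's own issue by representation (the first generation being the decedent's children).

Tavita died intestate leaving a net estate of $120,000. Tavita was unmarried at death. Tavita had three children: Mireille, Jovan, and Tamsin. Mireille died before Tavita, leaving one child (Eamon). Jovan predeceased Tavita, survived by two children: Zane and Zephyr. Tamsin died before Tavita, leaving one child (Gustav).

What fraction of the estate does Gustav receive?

Gustav receives 1/4 of the estate.

The entire $120,000 passes to the descendants.
No child survives, so the initial division is made at the grandchildren's generation.
That amount ($120,000) is divided into 4 shares of $30,000: Eamon, Zane, Zephyr, and Gustav each take $30,000.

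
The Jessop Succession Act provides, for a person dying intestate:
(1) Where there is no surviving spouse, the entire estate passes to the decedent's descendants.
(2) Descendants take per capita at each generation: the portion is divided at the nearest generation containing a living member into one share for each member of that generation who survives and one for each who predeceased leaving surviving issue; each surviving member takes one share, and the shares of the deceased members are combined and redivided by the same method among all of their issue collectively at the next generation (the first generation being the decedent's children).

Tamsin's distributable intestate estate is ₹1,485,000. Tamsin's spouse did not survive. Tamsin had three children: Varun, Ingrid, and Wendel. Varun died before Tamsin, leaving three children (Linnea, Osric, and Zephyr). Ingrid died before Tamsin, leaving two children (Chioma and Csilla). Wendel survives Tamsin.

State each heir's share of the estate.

Linnea: ₹198,000; Osric: ₹198,000; Zephyr: ₹198,000; Chioma: ₹198,000; Csilla: ₹198,000; Wendel: ₹495,000

The entire ₹1,485,000 passes to the descendants.
That amount (₹1,485,000) is divided at the children's generation into 3 shares of ₹495,000. Wendel takes ₹495,000. The 2 shares of the deceased (Varun and Ingrid) are combined into a pool of ₹990,000.
That pool (₹990,000) is divided at the grandchildren's generation equally among Linnea, Osric, Zephyr, Chioma, and Csilla: ₹198,000 each.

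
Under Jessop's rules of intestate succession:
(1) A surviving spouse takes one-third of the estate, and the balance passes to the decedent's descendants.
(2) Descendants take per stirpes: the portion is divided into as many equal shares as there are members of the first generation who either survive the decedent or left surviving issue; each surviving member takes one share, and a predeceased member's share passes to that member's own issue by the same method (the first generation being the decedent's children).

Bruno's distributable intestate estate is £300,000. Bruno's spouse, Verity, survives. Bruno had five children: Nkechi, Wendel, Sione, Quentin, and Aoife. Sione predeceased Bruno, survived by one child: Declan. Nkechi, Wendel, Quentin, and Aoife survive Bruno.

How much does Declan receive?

Declan receives £40,000.

Verity takes one-third of £300,000 = £100,000. The remaining £200,000 passes to the descendants.
The descendants' portion (£200,000) is divided into 5 shares of £40,000: Nkechi, Wendel, Quentin, and Aoife each take £40,000; Sione's £40,000 share passes to Sione's issue.
Sione's share (£40,000) passes entirely to Declan.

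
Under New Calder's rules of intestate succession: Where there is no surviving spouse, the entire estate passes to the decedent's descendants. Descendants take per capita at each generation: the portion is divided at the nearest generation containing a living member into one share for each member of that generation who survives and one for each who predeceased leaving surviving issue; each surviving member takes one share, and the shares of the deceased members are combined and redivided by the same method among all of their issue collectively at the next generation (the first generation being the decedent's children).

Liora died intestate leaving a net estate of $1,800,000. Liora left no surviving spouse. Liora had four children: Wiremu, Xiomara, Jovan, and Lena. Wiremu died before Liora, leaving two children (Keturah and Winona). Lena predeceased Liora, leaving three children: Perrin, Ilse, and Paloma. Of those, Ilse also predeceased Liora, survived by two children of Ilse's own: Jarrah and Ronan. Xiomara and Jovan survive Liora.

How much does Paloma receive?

Paloma receives $180,000.

The entire $1,800,000 passes to the descendants.
That amount ($1,800,000) is divided at the children's generation into 4 shares of $450,000. Xiomara and Jovan each take $450,000. The 2 shares of the deceased (Wiremu and Lena) are combined into a pool of $900,000.
That pool ($900,000) is divided at the grandchildren's generation into 5 shares of $180,000. Keturah, Winona, Perrin, and Paloma each take $180,000. The remaining share for the deceased Ilse ($180,000) is carried to the next generation.
That pool ($180,000) is divided at the great-grandchildren's generation equally among Jarrah and Ronan: $90,000 each.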